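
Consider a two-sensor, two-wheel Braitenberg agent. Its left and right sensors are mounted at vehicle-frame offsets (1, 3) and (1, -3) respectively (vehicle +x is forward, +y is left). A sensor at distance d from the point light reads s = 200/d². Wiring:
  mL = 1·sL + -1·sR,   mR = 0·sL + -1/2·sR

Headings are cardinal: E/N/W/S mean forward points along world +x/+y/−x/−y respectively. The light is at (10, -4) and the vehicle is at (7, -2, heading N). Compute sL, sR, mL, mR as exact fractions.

40/9 200/9 -160/9 -100/9

left sensor world pos  = (4, -1); dL² = 45
right sensor world pos = (10, -1); dR² = 9
sL = 200/45 = 40/9
sR = 200/9 = 200/9
mL = 1·sL + -1·sR = -160/9
mR = 0·sL + -1/2·sR = -100/9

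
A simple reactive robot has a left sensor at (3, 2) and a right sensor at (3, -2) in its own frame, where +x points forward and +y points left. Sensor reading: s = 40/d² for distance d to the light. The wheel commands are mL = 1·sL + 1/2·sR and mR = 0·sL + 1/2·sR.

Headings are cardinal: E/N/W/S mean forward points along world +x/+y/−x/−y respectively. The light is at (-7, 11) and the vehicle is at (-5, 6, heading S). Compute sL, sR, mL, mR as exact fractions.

1/2 5/8 13/16 5/16

left sensor world pos  = (-3, 3); dL² = 80
right sensor world pos = (-7, 3); dR² = 64
sL = 40/80 = 1/2
sR = 40/64 = 5/8
mL = 1·sL + 1/2·sR = 13/16
mR = 0·sL + 1/2·sR = 5/16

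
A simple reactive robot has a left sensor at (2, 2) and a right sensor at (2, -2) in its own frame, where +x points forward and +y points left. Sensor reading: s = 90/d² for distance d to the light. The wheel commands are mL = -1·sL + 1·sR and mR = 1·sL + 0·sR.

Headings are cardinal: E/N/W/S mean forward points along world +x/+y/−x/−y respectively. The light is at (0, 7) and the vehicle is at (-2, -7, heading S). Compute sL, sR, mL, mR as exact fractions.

left sensor world pos  = (0, -9); dL² = 256
right sensor world pos = (-4, -9); dR² = 272
sL = 90/256 = 45/128
sR = 90/272 = 45/136
mL = -1·sL + 1·sR = -45/2176
mR = 1·sL + 0·sR = 45/128

45/128 45/136 -45/2176 45/128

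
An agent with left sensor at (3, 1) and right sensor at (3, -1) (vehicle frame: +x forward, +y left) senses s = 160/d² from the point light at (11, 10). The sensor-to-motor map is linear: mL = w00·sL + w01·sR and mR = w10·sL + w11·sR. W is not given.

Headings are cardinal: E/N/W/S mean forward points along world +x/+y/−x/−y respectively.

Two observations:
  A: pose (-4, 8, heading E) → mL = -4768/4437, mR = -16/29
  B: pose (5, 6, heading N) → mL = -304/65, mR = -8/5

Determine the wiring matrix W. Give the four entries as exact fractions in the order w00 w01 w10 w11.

obs A: pose=(-4,8,E) → sL=32/29, sR=160/153, mL=-4768/4437, mR=-16/29
obs B: pose=(5,6,N) → sL=16/5, sR=80/13, mL=-304/65, mR=-8/5
sensor matrix S = [[32/29, 160/153], [16/5, 80/13]]; det S = 198656/57681
solve [mL_A; mL_B] = S·[w00; w01] and [mR_A; mR_B] = S·[w10; w11]:
  w00 = -1/2, w01 = -1/2, w10 = -1/2, w11 = 0

-1/2 -1/2 -1/2 0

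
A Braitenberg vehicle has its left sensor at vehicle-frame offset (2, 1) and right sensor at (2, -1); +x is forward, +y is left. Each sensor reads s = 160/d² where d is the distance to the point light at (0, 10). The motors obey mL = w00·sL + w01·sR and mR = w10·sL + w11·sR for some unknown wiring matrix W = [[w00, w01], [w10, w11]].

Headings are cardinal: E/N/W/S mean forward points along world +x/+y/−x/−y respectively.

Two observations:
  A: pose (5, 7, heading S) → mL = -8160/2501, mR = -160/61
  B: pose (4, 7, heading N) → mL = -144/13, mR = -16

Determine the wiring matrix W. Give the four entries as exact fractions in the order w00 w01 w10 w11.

-1/2 -1/2 -1 0

obs A: pose=(5,7,S) → sL=160/61, sR=160/41, mL=-8160/2501, mR=-160/61
obs B: pose=(4,7,N) → sL=16, sR=80/13, mL=-144/13, mR=-16
sensor matrix S = [[160/61, 160/41], [16, 80/13]]; det S = -1505280/32513
solve [mL_A; mL_B] = S·[w00; w01] and [mR_A; mR_B] = S·[w10; w11]:
  w00 = -1/2, w01 = -1/2, w10 = -1, w11 = 0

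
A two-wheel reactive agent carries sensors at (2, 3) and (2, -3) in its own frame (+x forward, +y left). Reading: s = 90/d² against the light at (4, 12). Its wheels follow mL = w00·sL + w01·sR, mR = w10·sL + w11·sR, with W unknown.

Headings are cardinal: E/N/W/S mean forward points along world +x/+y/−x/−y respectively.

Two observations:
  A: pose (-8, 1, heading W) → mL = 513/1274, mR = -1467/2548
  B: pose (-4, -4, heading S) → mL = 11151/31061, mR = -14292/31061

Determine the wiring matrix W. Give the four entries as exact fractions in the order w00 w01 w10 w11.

obs A: pose=(-8,1,W) → sL=45/196, sR=9/26, mL=513/1274, mR=-1467/2548
obs B: pose=(-4,-4,S) → sL=90/349, sR=18/89, mL=11151/31061, mR=-14292/31061
sensor matrix S = [[45/196, 9/26], [90/349, 18/89]]; det S = -1694925/39571714
solve [mL_A; mL_B] = S·[w00; w01] and [mR_A; mR_B] = S·[w10; w11]:
  w00 = 1, w01 = 1/2, w10 = -1, w11 = -1

1 1/2 -1 -1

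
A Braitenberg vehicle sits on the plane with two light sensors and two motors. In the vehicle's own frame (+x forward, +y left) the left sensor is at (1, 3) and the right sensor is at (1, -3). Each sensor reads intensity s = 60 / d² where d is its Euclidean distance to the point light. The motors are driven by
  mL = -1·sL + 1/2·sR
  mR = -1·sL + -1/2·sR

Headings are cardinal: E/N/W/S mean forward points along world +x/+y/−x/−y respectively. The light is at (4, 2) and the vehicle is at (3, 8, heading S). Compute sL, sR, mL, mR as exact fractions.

left sensor world pos  = (6, 7); dL² = 29
right sensor world pos = (0, 7); dR² = 41
sL = 60/29 = 60/29
sR = 60/41 = 60/41
mL = -1·sL + 1/2·sR = -1590/1189
mR = -1·sL + -1/2·sR = -3330/1189

60/29 60/41 -1590/1189 -3330/1189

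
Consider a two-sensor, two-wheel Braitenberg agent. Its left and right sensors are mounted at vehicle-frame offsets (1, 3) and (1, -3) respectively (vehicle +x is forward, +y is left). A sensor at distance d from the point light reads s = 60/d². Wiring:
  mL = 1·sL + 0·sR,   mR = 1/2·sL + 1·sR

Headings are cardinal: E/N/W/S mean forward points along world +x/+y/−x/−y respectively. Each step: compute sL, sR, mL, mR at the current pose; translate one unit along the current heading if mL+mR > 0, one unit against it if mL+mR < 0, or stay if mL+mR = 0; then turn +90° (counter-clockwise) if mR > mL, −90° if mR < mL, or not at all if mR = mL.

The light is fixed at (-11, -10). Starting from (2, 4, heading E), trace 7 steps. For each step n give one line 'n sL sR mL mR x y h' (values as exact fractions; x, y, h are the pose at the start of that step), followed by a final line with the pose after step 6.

0 12/97 60/317 12/97 7722/30749 2 4 E
1 30/173 30/257 30/173 9045/44461 3 4 N
2 60/313 60/493 60/313 33570/154309 3 5 W
3 15/113 15/74 15/113 1125/4181 2 5 S
4 12/97 60/317 12/97 7722/30749 2 4 E
5 30/173 30/257 30/173 9045/44461 3 4 N
6 60/313 60/493 60/313 33570/154309 3 5 W
final 2 5 S

n=0: pose=(2,4,E); sL=12/97, sR=60/317; mL=12/97, mR=7722/30749; mL+mR=11526/30749 → advance +1; mR−mL=3918/30749 → turn +1·90°
n=1: pose=(3,4,N); sL=30/173, sR=30/257; mL=30/173, mR=9045/44461; mL+mR=16755/44461 → advance +1; mR−mL=1335/44461 → turn +1·90°
n=2: pose=(3,5,W); sL=60/313, sR=60/493; mL=60/313, mR=33570/154309; mL+mR=63150/154309 → advance +1; mR−mL=3990/154309 → turn +1·90°
n=3: pose=(2,5,S); sL=15/113, sR=15/74; mL=15/113, mR=1125/4181; mL+mR=1680/4181 → advance +1; mR−mL=570/4181 → turn +1·90°
n=4: pose=(2,4,E); sL=12/97, sR=60/317; mL=12/97, mR=7722/30749; mL+mR=11526/30749 → advance +1; mR−mL=3918/30749 → turn +1·90°
n=5: pose=(3,4,N); sL=30/173, sR=30/257; mL=30/173, mR=9045/44461; mL+mR=16755/44461 → advance +1; mR−mL=1335/44461 → turn +1·90°
n=6: pose=(3,5,W); sL=60/313, sR=60/493; mL=60/313, mR=33570/154309; mL+mR=63150/154309 → advance +1; mR−mL=3990/154309 → turn +1·90°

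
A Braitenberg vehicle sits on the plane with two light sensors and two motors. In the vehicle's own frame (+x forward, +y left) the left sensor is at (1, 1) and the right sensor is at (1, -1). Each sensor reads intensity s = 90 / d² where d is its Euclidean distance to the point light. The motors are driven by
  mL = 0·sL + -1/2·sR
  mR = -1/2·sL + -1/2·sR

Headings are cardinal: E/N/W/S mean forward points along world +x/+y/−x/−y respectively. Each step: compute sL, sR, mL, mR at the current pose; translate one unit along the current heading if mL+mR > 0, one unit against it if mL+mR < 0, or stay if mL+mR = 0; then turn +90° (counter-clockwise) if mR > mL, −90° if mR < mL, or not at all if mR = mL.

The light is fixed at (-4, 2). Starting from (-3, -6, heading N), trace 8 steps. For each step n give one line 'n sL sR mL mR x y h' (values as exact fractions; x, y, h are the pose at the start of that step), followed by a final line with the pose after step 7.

n=0: pose=(-3,-6,N); sL=90/49, sR=90/53; mL=-45/53, mR=-4590/2597; mL+mR=-6795/2597 → advance -1; mR−mL=-45/49 → turn -1·90°
n=1: pose=(-3,-7,E); sL=45/34, sR=45/52; mL=-45/104, mR=-1935/1768; mL+mR=-675/442 → advance -1; mR−mL=-45/68 → turn -1·90°
n=2: pose=(-4,-7,S); sL=90/101, sR=90/101; mL=-45/101, mR=-90/101; mL+mR=-135/101 → advance -1; mR−mL=-45/101 → turn -1·90°
n=3: pose=(-4,-6,W); sL=45/41, sR=9/5; mL=-9/10, mR=-297/205; mL+mR=-963/410 → advance -1; mR−mL=-45/82 → turn -1·90°
n=4: pose=(-3,-6,N); sL=90/49, sR=90/53; mL=-45/53, mR=-4590/2597; mL+mR=-6795/2597 → advance -1; mR−mL=-45/49 → turn -1·90°
n=5: pose=(-3,-7,E); sL=45/34, sR=45/52; mL=-45/104, mR=-1935/1768; mL+mR=-675/442 → advance -1; mR−mL=-45/68 → turn -1·90°
n=6: pose=(-4,-7,S); sL=90/101, sR=90/101; mL=-45/101, mR=-90/101; mL+mR=-135/101 → advance -1; mR−mL=-45/101 → turn -1·90°
n=7: pose=(-4,-6,W); sL=45/41, sR=9/5; mL=-9/10, mR=-297/205; mL+mR=-963/410 → advance -1; mR−mL=-45/82 → turn -1·90°

0 90/49 90/53 -45/53 -4590/2597 -3 -6 N
1 45/34 45/52 -45/104 -1935/1768 -3 -7 E
2 90/101 90/101 -45/101 -90/101 -4 -7 S
3 45/41 9/5 -9/10 -297/205 -4 -6 W
4 90/49 90/53 -45/53 -4590/2597 -3 -6 N
5 45/34 45/52 -45/104 -1935/1768 -3 -7 E
6 90/101 90/101 -45/101 -90/101 -4 -7 S
7 45/41 9/5 -9/10 -297/205 -4 -6 W
final -3 -6 N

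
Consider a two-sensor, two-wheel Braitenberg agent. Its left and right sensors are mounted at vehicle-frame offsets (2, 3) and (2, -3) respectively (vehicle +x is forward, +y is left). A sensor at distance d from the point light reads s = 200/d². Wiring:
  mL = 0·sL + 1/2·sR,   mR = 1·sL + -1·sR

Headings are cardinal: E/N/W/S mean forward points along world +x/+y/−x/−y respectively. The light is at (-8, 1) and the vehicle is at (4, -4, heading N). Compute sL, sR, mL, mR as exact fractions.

left sensor world pos  = (1, -2); dL² = 90
right sensor world pos = (7, -2); dR² = 234
sL = 200/90 = 20/9
sR = 200/234 = 100/117
mL = 0·sL + 1/2·sR = 50/117
mR = 1·sL + -1·sR = 160/117

20/9 100/117 50/117 160/117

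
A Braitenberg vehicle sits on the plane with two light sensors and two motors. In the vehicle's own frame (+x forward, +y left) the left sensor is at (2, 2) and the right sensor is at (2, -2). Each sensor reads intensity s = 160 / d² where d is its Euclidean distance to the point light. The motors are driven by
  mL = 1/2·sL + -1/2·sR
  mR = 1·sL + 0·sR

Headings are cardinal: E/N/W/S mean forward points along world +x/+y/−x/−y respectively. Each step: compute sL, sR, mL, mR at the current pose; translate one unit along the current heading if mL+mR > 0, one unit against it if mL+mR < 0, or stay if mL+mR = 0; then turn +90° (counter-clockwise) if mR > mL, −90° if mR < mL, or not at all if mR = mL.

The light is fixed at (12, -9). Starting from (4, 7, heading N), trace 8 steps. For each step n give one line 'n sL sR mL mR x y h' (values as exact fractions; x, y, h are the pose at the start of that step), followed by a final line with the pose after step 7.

n=0: pose=(4,7,N); sL=20/53, sR=4/9; mL=-16/477, mR=20/53; mL+mR=164/477 → advance +1; mR−mL=196/477 → turn +1·90°
n=1: pose=(4,8,W); sL=32/65, sR=160/461; mL=2176/29965, mR=32/65; mL+mR=16928/29965 → advance +1; mR−mL=12576/29965 → turn +1·90°
n=2: pose=(3,8,S); sL=80/137, sR=80/173; mL=1440/23701, mR=80/137; mL+mR=15280/23701 → advance +1; mR−mL=12400/23701 → turn +1·90°
n=3: pose=(3,7,E); sL=160/373, sR=32/49; mL=-2048/18277, mR=160/373; mL+mR=5792/18277 → advance +1; mR−mL=9888/18277 → turn +1·90°
n=4: pose=(4,7,N); sL=20/53, sR=4/9; mL=-16/477, mR=20/53; mL+mR=164/477 → advance +1; mR−mL=196/477 → turn +1·90°
n=5: pose=(4,8,W); sL=32/65, sR=160/461; mL=2176/29965, mR=32/65; mL+mR=16928/29965 → advance +1; mR−mL=12576/29965 → turn +1·90°
n=6: pose=(3,8,S); sL=80/137, sR=80/173; mL=1440/23701, mR=80/137; mL+mR=15280/23701 → advance +1; mR−mL=12400/23701 → turn +1·90°
n=7: pose=(3,7,E); sL=160/373, sR=32/49; mL=-2048/18277, mR=160/373; mL+mR=5792/18277 → advance +1; mR−mL=9888/18277 → turn +1·90°

0 20/53 4/9 -16/477 20/53 4 7 N
1 32/65 160/461 2176/29965 32/65 4 8 W
2 80/137 80/173 1440/23701 80/137 3 8 S
3 160/373 32/49 -2048/18277 160/373 3 7 E
4 20/53 4/9 -16/477 20/53 4 7 N
5 32/65 160/461 2176/29965 32/65 4 8 W
6 80/137 80/173 1440/23701 80/137 3 8 S
7 160/373 32/49 -2048/18277 160/373 3 7 E
final 4 7 N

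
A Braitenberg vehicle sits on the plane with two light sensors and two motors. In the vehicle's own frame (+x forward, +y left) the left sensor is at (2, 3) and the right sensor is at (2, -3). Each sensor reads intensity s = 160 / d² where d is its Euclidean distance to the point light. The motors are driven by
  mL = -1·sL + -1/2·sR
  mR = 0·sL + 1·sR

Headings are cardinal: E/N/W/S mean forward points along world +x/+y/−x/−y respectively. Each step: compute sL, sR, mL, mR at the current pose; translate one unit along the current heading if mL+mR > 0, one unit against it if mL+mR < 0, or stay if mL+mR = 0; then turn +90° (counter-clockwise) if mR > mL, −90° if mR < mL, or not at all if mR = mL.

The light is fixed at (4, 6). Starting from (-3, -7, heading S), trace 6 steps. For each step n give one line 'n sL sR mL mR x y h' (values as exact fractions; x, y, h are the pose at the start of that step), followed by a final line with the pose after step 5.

0 160/241 32/65 -14256/15665 32/65 -3 -7 S
1 80/53 16/25 -2424/1325 16/25 -3 -6 E
2 160/221 32/25 -7536/5525 32/25 -4 -6 N
3 40/89 4/5 -378/445 4/5 -4 -7 W
4 160/241 32/65 -14256/15665 32/65 -3 -7 S
5 80/53 16/25 -2424/1325 16/25 -3 -6 E
final -4 -6 N

n=0: pose=(-3,-7,S); sL=160/241, sR=32/65; mL=-14256/15665, mR=32/65; mL+mR=-6544/15665 → advance -1; mR−mL=21968/15665 → turn +1·90°
n=1: pose=(-3,-6,E); sL=80/53, sR=16/25; mL=-2424/1325, mR=16/25; mL+mR=-1576/1325 → advance -1; mR−mL=3272/1325 → turn +1·90°
n=2: pose=(-4,-6,N); sL=160/221, sR=32/25; mL=-7536/5525, mR=32/25; mL+mR=-464/5525 → advance -1; mR−mL=14608/5525 → turn +1·90°
n=3: pose=(-4,-7,W); sL=40/89, sR=4/5; mL=-378/445, mR=4/5; mL+mR=-22/445 → advance -1; mR−mL=734/445 → turn +1·90°
n=4: pose=(-3,-7,S); sL=160/241, sR=32/65; mL=-14256/15665, mR=32/65; mL+mR=-6544/15665 → advance -1; mR−mL=21968/15665 → turn +1·90°
n=5: pose=(-3,-6,E); sL=80/53, sR=16/25; mL=-2424/1325, mR=16/25; mL+mR=-1576/1325 → advance -1; mR−mL=3272/1325 → turn +1·90°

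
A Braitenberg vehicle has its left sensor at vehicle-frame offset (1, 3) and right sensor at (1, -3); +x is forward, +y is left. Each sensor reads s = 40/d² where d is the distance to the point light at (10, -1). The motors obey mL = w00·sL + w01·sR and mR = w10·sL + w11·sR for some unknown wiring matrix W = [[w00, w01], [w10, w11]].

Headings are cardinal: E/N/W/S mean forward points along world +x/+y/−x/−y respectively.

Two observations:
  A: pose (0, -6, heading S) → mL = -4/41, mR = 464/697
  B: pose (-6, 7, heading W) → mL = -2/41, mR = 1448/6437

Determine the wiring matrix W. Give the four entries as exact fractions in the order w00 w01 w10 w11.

obs A: pose=(0,-6,S) → sL=8/17, sR=8/41, mL=-4/41, mR=464/697
obs B: pose=(-6,7,W) → sL=20/157, sR=4/41, mL=-2/41, mR=1448/6437
sensor matrix S = [[8/17, 8/41], [20/157, 4/41]]; det S = 2304/109429
solve [mL_A; mL_B] = S·[w00; w01] and [mR_A; mR_B] = S·[w10; w11]:
  w00 = 0, w01 = -1/2, w10 = 1, w11 = 1

0 -1/2 1 1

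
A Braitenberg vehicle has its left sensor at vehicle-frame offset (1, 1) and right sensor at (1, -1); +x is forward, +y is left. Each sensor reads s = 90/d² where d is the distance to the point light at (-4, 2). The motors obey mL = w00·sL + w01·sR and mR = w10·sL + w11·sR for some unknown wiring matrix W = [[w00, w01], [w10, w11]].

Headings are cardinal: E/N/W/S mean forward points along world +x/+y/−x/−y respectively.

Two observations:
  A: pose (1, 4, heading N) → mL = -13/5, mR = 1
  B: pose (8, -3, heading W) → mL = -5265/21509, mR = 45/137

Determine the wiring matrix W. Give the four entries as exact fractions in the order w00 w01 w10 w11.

obs A: pose=(1,4,N) → sL=18/5, sR=2, mL=-13/5, mR=1
obs B: pose=(8,-3,W) → sL=90/157, sR=90/137, mL=-5265/21509, mR=45/137
sensor matrix S = [[18/5, 2], [90/157, 90/137]]; det S = 26208/21509
solve [mL_A; mL_B] = S·[w00; w01] and [mR_A; mR_B] = S·[w10; w11]:
  w00 = -1, w01 = 1/2, w10 = 0, w11 = 1/2

-1 1/2 0 1/2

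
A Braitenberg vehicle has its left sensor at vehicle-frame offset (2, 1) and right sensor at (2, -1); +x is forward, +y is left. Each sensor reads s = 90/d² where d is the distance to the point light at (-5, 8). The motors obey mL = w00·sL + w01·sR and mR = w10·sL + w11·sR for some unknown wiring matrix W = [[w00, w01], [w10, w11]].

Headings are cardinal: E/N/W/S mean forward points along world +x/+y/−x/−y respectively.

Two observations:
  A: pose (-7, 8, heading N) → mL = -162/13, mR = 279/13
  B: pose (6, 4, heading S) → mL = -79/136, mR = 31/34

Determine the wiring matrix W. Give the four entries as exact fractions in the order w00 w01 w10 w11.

-1/2 -1/2 1/2 1

obs A: pose=(-7,8,N) → sL=90/13, sR=18, mL=-162/13, mR=279/13
obs B: pose=(6,4,S) → sL=1/2, sR=45/68, mL=-79/136, mR=31/34
sensor matrix S = [[90/13, 18], [1/2, 45/68]]; det S = -1953/442
solve [mL_A; mL_B] = S·[w00; w01] and [mR_A; mR_B] = S·[w10; w11]:
  w00 = -1/2, w01 = -1/2, w10 = 1/2, w11 = 1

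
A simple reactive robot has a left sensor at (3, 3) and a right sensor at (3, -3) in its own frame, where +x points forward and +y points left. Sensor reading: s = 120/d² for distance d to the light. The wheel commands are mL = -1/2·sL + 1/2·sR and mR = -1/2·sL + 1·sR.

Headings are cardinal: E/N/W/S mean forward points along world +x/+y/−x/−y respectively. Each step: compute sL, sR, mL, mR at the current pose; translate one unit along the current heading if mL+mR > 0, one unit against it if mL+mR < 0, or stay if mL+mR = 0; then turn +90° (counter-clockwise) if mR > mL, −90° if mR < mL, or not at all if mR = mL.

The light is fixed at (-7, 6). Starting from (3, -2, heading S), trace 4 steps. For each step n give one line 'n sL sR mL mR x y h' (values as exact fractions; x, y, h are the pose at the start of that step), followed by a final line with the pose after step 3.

n=0: pose=(3,-2,S); sL=12/29, sR=12/17; mL=72/493, mR=246/493; mL+mR=318/493 → advance +1; mR−mL=6/17 → turn +1·90°
n=1: pose=(3,-3,E); sL=24/41, sR=120/313; mL=-1296/12833, mR=1164/12833; mL+mR=-132/12833 → advance -1; mR−mL=60/313 → turn +1·90°
n=2: pose=(2,-3,N); sL=5/3, sR=2/3; mL=-1/2, mR=-1/6; mL+mR=-2/3 → advance -1; mR−mL=1/3 → turn +1·90°
n=3: pose=(2,-4,W); sL=24/41, sR=24/17; mL=288/697, mR=780/697; mL+mR=1068/697 → advance +1; mR−mL=12/17 → turn +1·90°

0 12/29 12/17 72/493 246/493 3 -2 S
1 24/41 120/313 -1296/12833 1164/12833 3 -3 E
2 5/3 2/3 -1/2 -1/6 2 -3 N
3 24/41 24/17 288/697 780/697 2 -4 W
final 1 -4 S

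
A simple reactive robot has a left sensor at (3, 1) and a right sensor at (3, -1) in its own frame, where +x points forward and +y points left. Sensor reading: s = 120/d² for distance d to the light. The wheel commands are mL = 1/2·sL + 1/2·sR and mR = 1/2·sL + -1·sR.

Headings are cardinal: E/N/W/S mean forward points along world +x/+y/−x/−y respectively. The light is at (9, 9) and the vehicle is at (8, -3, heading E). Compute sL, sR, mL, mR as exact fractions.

24/25 120/173 3576/4325 -924/4325

left sensor world pos  = (11, -2); dL² = 125
right sensor world pos = (11, -4); dR² = 173
sL = 120/125 = 24/25
sR = 120/173 = 120/173
mL = 1/2·sL + 1/2·sR = 3576/4325
mR = 1/2·sL + -1·sR = -924/4325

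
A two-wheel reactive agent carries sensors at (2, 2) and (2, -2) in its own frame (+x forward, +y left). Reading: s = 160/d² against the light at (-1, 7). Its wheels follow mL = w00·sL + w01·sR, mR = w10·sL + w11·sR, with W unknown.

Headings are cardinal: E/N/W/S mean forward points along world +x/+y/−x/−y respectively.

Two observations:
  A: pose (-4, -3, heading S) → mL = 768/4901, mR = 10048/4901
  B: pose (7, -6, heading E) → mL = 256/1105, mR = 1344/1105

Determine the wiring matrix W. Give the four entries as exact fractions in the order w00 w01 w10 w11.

1 -1 1 1

obs A: pose=(-4,-3,S) → sL=32/29, sR=160/169, mL=768/4901, mR=10048/4901
obs B: pose=(7,-6,E) → sL=160/221, sR=32/65, mL=256/1105, mR=1344/1105
sensor matrix S = [[32/29, 160/169], [160/221, 32/65]]; det S = -770048/5415605
solve [mL_A; mL_B] = S·[w00; w01] and [mR_A; mR_B] = S·[w10; w11]:
  w00 = 1, w01 = -1, w10 = 1, w11 = 1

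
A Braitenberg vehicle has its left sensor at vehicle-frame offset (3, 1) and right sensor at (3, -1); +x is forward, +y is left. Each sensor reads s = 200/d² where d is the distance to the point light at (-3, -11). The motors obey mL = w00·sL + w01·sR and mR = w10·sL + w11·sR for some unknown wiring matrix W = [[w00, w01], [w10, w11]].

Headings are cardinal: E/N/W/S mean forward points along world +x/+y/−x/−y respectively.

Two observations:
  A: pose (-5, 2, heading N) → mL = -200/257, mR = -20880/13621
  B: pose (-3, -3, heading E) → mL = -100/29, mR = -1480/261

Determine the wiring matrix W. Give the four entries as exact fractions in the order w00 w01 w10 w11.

obs A: pose=(-5,2,N) → sL=40/53, sR=200/257, mL=-200/257, mR=-20880/13621
obs B: pose=(-3,-3,E) → sL=20/9, sR=100/29, mL=-100/29, mR=-1480/261
sensor matrix S = [[40/53, 200/257], [20/9, 100/29]]; det S = 3104000/3555081
solve [mL_A; mL_B] = S·[w00; w01] and [mR_A; mR_B] = S·[w10; w11]:
  w00 = 0, w01 = -1, w10 = -1, w11 = -1

0 -1 -1 -1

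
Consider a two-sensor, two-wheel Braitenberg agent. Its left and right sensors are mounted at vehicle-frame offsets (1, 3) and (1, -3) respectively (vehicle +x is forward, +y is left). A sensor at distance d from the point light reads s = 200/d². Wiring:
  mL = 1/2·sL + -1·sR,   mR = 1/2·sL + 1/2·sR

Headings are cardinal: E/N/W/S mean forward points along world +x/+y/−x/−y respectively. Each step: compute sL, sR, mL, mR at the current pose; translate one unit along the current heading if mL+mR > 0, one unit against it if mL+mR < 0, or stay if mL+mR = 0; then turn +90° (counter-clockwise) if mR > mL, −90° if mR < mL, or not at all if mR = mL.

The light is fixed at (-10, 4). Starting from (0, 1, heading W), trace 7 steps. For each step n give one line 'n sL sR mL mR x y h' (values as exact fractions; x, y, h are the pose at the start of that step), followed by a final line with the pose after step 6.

0 200/117 200/81 -1700/1053 2200/1053 0 1 W
1 5/4 50/13 -335/104 265/104 -1 1 S
2 200/101 8/5 -308/505 904/505 -1 2 E
3 4 20/17 14/17 44/17 0 2 N
4 200/97 40/17 -2180/1649 3640/1649 0 3 W
5 50/37 5 -160/37 235/74 -1 3 S
6 200/109 200/109 -100/109 200/109 -1 4 E
final 0 4 N

n=0: pose=(0,1,W); sL=200/117, sR=200/81; mL=-1700/1053, mR=2200/1053; mL+mR=500/1053 → advance +1; mR−mL=100/27 → turn +1·90°
n=1: pose=(-1,1,S); sL=5/4, sR=50/13; mL=-335/104, mR=265/104; mL+mR=-35/52 → advance -1; mR−mL=75/13 → turn +1·90°
n=2: pose=(-1,2,E); sL=200/101, sR=8/5; mL=-308/505, mR=904/505; mL+mR=596/505 → advance +1; mR−mL=12/5 → turn +1·90°
n=3: pose=(0,2,N); sL=4, sR=20/17; mL=14/17, mR=44/17; mL+mR=58/17 → advance +1; mR−mL=30/17 → turn +1·90°
n=4: pose=(0,3,W); sL=200/97, sR=40/17; mL=-2180/1649, mR=3640/1649; mL+mR=1460/1649 → advance +1; mR−mL=60/17 → turn +1·90°
n=5: pose=(-1,3,S); sL=50/37, sR=5; mL=-160/37, mR=235/74; mL+mR=-85/74 → advance -1; mR−mL=15/2 → turn +1·90°
n=6: pose=(-1,4,E); sL=200/109, sR=200/109; mL=-100/109, mR=200/109; mL+mR=100/109 → advance +1; mR−mL=300/109 → turn +1·90°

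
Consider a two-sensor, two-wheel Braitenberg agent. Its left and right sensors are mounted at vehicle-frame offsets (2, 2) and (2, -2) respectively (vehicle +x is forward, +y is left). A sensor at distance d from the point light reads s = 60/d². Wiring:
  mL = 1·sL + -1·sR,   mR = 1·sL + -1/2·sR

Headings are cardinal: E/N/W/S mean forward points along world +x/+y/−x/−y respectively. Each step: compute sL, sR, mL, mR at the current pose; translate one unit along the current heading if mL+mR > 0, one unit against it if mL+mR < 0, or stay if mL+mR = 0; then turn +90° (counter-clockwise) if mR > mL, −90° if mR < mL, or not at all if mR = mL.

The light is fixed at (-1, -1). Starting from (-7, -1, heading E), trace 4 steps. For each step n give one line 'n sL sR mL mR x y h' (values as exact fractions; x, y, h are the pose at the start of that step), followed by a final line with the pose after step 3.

0 3 3 0 3/2 -7 -1 E
1 60/53 60/13 -2400/689 -810/689 -6 -1 N
2 30/29 6/5 -24/145 63/145 -6 -2 W
3 12/5 60/73 576/365 726/365 -7 -2 S
final -7 -3 E

n=0: pose=(-7,-1,E); sL=3, sR=3; mL=0, mR=3/2; mL+mR=3/2 → advance +1; mR−mL=3/2 → turn +1·90°
n=1: pose=(-6,-1,N); sL=60/53, sR=60/13; mL=-2400/689, mR=-810/689; mL+mR=-3210/689 → advance -1; mR−mL=30/13 → turn +1·90°
n=2: pose=(-6,-2,W); sL=30/29, sR=6/5; mL=-24/145, mR=63/145; mL+mR=39/145 → advance +1; mR−mL=3/5 → turn +1·90°
n=3: pose=(-7,-2,S); sL=12/5, sR=60/73; mL=576/365, mR=726/365; mL+mR=1302/365 → advance +1; mR−mL=30/73 → turn +1·90°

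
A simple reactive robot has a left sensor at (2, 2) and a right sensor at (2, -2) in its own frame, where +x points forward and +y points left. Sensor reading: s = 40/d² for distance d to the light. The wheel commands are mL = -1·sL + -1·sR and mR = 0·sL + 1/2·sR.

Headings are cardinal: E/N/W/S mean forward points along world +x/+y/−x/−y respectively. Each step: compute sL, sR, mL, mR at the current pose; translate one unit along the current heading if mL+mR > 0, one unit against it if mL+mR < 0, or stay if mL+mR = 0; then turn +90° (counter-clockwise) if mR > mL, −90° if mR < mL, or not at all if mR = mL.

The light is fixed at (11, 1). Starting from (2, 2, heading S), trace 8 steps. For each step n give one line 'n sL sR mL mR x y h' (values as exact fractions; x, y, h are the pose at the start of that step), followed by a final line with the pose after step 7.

0 4/5 20/61 -344/305 10/61 2 2 S
1 8/13 40/49 -912/637 20/49 2 3 E
2 1/4 1/2 -3/4 1/4 1 3 N
3 8/29 40/153 -2384/4437 20/153 1 2 W
4 4/5 20/61 -344/305 10/61 2 2 S
5 8/13 40/49 -912/637 20/49 2 3 E
6 1/4 1/2 -3/4 1/4 1 3 N
7 8/29 40/153 -2384/4437 20/153 1 2 W
final 2 2 S

n=0: pose=(2,2,S); sL=4/5, sR=20/61; mL=-344/305, mR=10/61; mL+mR=-294/305 → advance -1; mR−mL=394/305 → turn +1·90°
n=1: pose=(2,3,E); sL=8/13, sR=40/49; mL=-912/637, mR=20/49; mL+mR=-652/637 → advance -1; mR−mL=1172/637 → turn +1·90°
n=2: pose=(1,3,N); sL=1/4, sR=1/2; mL=-3/4, mR=1/4; mL+mR=-1/2 → advance -1; mR−mL=1 → turn +1·90°
n=3: pose=(1,2,W); sL=8/29, sR=40/153; mL=-2384/4437, mR=20/153; mL+mR=-1804/4437 → advance -1; mR−mL=988/1479 → turn +1·90°
n=4: pose=(2,2,S); sL=4/5, sR=20/61; mL=-344/305, mR=10/61; mL+mR=-294/305 → advance -1; mR−mL=394/305 → turn +1·90°
n=5: pose=(2,3,E); sL=8/13, sR=40/49; mL=-912/637, mR=20/49; mL+mR=-652/637 → advance -1; mR−mL=1172/637 → turn +1·90°
n=6: pose=(1,3,N); sL=1/4, sR=1/2; mL=-3/4, mR=1/4; mL+mR=-1/2 → advance -1; mR−mL=1 → turn +1·90°
n=7: pose=(1,2,W); sL=8/29, sR=40/153; mL=-2384/4437, mR=20/153; mL+mR=-1804/4437 → advance -1; mR−mL=988/1479 → turn +1·90°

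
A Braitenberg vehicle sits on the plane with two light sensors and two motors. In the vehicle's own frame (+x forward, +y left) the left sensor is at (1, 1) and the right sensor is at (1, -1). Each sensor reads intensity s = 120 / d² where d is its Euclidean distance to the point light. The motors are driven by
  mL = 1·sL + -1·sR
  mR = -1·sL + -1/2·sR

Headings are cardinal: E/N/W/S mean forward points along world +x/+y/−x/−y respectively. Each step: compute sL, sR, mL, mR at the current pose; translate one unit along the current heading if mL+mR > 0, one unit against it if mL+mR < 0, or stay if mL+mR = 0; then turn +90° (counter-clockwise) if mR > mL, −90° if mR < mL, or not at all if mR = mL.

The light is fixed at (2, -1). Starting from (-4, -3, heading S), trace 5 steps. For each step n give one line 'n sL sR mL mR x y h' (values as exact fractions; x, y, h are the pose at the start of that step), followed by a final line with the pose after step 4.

0 60/17 60/29 720/493 -2250/493 -4 -3 S
1 120/53 120/49 -480/2597 -9060/2597 -4 -2 W
2 10/3 15/2 -25/6 -85/12 -3 -2 N
3 120/17 24/5 192/85 -804/85 -3 -3 E
4 60/17 60/29 720/493 -2250/493 -4 -3 S
final -4 -2 W

n=0: pose=(-4,-3,S); sL=60/17, sR=60/29; mL=720/493, mR=-2250/493; mL+mR=-90/29 → advance -1; mR−mL=-2970/493 → turn -1·90°
n=1: pose=(-4,-2,W); sL=120/53, sR=120/49; mL=-480/2597, mR=-9060/2597; mL+mR=-180/49 → advance -1; mR−mL=-8580/2597 → turn -1·90°
n=2: pose=(-3,-2,N); sL=10/3, sR=15/2; mL=-25/6, mR=-85/12; mL+mR=-45/4 → advance -1; mR−mL=-35/12 → turn -1·90°
n=3: pose=(-3,-3,E); sL=120/17, sR=24/5; mL=192/85, mR=-804/85; mL+mR=-36/5 → advance -1; mR−mL=-996/85 → turn -1·90°
n=4: pose=(-4,-3,S); sL=60/17, sR=60/29; mL=720/493, mR=-2250/493; mL+mR=-90/29 → advance -1; mR−mL=-2970/493 → turn -1·90°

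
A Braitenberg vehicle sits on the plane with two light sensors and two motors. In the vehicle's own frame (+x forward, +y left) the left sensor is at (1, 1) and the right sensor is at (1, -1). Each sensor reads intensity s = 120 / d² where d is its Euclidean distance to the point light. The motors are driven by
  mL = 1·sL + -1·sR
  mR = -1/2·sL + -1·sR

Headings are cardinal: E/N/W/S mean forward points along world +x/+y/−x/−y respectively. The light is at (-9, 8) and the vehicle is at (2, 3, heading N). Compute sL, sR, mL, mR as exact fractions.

left sensor world pos  = (1, 4); dL² = 116
right sensor world pos = (3, 4); dR² = 160
sL = 120/116 = 30/29
sR = 120/160 = 3/4
mL = 1·sL + -1·sR = 33/116
mR = -1/2·sL + -1·sR = -147/116

30/29 3/4 33/116 -147/116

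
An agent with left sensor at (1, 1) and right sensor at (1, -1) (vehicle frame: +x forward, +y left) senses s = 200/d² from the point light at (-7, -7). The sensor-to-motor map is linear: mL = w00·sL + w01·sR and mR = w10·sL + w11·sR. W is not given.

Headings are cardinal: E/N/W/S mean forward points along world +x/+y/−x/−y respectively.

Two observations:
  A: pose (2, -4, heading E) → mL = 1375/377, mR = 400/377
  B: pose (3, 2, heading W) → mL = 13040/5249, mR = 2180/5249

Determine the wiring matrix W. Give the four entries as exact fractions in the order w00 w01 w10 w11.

obs A: pose=(2,-4,E) → sL=50/29, sR=25/13, mL=1375/377, mR=400/377
obs B: pose=(3,2,W) → sL=40/29, sR=200/181, mL=13040/5249, mR=2180/5249
sensor matrix S = [[50/29, 25/13], [40/29, 200/181]]; det S = -51000/68237
solve [mL_A; mL_B] = S·[w00; w01] and [mR_A; mR_B] = S·[w10; w11]:
  w00 = 1, w01 = 1, w10 = -1/2, w11 = 1

1 1 -1/2 1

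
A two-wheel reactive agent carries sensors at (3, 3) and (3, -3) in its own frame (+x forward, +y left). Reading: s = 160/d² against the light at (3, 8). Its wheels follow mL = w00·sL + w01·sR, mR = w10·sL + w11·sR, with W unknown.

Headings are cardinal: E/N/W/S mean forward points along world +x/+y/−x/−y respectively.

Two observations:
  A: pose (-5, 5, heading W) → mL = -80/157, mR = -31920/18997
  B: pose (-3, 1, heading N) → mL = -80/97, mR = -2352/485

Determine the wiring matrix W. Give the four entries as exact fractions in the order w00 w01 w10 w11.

obs A: pose=(-5,5,W) → sL=160/157, sR=160/121, mL=-80/157, mR=-31920/18997
obs B: pose=(-3,1,N) → sL=160/97, sR=32/5, mL=-80/97, mR=-2352/485
sensor matrix S = [[160/157, 160/121], [160/97, 32/5]]; det S = 7999488/1842709
solve [mL_A; mL_B] = S·[w00; w01] and [mR_A; mR_B] = S·[w10; w11]:
  w00 = -1/2, w01 = 0, w10 = -1, w11 = -1/2

-1/2 0 -1 -1/2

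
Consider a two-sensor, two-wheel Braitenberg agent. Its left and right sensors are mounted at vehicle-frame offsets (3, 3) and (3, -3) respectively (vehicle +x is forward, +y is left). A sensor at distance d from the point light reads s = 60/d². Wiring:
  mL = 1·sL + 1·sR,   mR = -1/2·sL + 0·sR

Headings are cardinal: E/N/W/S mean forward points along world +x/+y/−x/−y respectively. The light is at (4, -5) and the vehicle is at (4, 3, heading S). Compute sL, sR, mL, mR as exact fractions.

left sensor world pos  = (7, 0); dL² = 34
right sensor world pos = (1, 0); dR² = 34
sL = 60/34 = 30/17
sR = 60/34 = 30/17
mL = 1·sL + 1·sR = 60/17
mR = -1/2·sL + 0·sR = -15/17

30/17 30/17 60/17 -15/17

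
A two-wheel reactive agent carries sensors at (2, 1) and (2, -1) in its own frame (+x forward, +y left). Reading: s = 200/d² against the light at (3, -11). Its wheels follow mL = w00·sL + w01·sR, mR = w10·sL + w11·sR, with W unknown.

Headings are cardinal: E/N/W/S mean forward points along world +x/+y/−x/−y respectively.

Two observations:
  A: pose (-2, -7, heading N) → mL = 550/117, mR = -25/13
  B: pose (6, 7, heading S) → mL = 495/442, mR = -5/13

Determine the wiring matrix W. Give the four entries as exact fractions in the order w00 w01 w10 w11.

1 1/2 0 -1/2

obs A: pose=(-2,-7,N) → sL=25/9, sR=50/13, mL=550/117, mR=-25/13
obs B: pose=(6,7,S) → sL=25/34, sR=10/13, mL=495/442, mR=-5/13
sensor matrix S = [[25/9, 50/13], [25/34, 10/13]]; det S = -1375/1989
solve [mL_A; mL_B] = S·[w00; w01] and [mR_A; mR_B] = S·[w10; w11]:
  w00 = 1, w01 = 1/2, w10 = 0, w11 = -1/2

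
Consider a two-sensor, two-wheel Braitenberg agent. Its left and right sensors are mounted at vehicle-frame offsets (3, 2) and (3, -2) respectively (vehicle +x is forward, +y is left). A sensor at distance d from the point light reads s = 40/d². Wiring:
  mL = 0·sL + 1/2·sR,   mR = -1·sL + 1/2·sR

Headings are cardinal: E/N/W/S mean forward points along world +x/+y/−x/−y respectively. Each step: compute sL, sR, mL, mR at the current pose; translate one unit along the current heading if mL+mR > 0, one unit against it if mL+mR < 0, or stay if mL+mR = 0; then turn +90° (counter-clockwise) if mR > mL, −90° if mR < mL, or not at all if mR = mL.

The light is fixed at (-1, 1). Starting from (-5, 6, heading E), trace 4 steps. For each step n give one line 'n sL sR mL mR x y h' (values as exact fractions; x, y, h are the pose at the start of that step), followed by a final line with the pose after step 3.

0 4/5 4 2 6/5 -5 6 E
1 8 40/29 20/29 -212/29 -4 6 S
2 10/13 2/5 1/5 -37/65 -4 7 W
3 40/97 40/81 20/81 -1300/7857 -3 7 N
final -3 8 E

n=0: pose=(-5,6,E); sL=4/5, sR=4; mL=2, mR=6/5; mL+mR=16/5 → advance +1; mR−mL=-4/5 → turn -1·90°
n=1: pose=(-4,6,S); sL=8, sR=40/29; mL=20/29, mR=-212/29; mL+mR=-192/29 → advance -1; mR−mL=-8 → turn -1·90°
n=2: pose=(-4,7,W); sL=10/13, sR=2/5; mL=1/5, mR=-37/65; mL+mR=-24/65 → advance -1; mR−mL=-10/13 → turn -1·90°
n=3: pose=(-3,7,N); sL=40/97, sR=40/81; mL=20/81, mR=-1300/7857; mL+mR=640/7857 → advance +1; mR−mL=-40/97 → turn -1·90°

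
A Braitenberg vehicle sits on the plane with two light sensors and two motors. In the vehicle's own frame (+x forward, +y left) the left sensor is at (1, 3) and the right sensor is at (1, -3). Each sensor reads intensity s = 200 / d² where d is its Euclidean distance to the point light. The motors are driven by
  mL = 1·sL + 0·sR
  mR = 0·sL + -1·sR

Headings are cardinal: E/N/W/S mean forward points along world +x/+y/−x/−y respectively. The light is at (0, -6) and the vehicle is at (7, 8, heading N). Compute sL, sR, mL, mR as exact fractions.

200/241 8/13 200/241 -8/13

left sensor world pos  = (4, 9); dL² = 241
right sensor world pos = (10, 9); dR² = 325
sL = 200/241 = 200/241
sR = 200/325 = 8/13
mL = 1·sL + 0·sR = 200/241
mR = 0·sL + -1·sR = -8/13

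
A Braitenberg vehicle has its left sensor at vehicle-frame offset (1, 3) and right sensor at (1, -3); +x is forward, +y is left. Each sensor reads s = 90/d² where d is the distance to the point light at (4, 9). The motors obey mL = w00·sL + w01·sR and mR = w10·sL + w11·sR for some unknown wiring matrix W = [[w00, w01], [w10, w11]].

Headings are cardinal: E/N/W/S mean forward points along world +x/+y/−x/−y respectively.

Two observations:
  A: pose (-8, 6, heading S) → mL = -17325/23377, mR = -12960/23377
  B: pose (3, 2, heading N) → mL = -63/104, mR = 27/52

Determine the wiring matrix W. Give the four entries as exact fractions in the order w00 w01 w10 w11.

-1 1/2 -1 1

obs A: pose=(-8,6,S) → sL=90/97, sR=90/241, mL=-17325/23377, mR=-12960/23377
obs B: pose=(3,2,N) → sL=45/26, sR=9/4, mL=-63/104, mR=27/52
sensor matrix S = [[90/97, 90/241], [45/26, 9/4]]; det S = 876015/607802
solve [mL_A; mL_B] = S·[w00; w01] and [mR_A; mR_B] = S·[w10; w11]:
  w00 = -1, w01 = 1/2, w10 = -1, w11 = 1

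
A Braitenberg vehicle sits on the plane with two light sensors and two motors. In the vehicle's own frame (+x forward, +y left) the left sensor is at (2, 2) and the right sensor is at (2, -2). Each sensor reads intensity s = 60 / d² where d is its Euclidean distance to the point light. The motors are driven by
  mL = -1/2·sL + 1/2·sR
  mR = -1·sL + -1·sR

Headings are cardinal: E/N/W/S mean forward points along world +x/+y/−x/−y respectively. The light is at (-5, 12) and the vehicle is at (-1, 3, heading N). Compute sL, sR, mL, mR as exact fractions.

left sensor world pos  = (-3, 5); dL² = 53
right sensor world pos = (1, 5); dR² = 85
sL = 60/53 = 60/53
sR = 60/85 = 12/17
mL = -1/2·sL + 1/2·sR = -192/901
mR = -1·sL + -1·sR = -1656/901

60/53 12/17 -192/901 -1656/901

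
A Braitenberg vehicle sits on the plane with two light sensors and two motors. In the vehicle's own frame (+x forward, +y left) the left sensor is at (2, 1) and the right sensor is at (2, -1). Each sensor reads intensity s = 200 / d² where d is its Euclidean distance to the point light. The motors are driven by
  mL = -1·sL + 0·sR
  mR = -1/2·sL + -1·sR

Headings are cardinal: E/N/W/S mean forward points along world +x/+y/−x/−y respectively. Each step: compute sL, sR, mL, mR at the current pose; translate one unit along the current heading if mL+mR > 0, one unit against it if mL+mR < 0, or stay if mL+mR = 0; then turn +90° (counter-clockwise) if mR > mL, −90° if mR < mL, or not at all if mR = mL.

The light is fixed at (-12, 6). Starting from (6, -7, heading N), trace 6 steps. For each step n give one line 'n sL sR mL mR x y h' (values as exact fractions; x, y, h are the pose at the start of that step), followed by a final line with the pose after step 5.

0 20/41 100/241 -20/41 -6510/9881 6 -7 N
1 200/569 8/25 -200/569 -7052/14225 6 -8 E
2 10/29 25/64 -10/29 -1045/1856 5 -8 S
3 200/421 200/369 -200/421 -121100/155349 5 -7 W
4 20/41 100/241 -20/41 -6510/9881 6 -7 N
5 200/569 8/25 -200/569 -7052/14225 6 -8 E
final 5 -8 S

n=0: pose=(6,-7,N); sL=20/41, sR=100/241; mL=-20/41, mR=-6510/9881; mL+mR=-11330/9881 → advance -1; mR−mL=-1690/9881 → turn -1·90°
n=1: pose=(6,-8,E); sL=200/569, sR=8/25; mL=-200/569, mR=-7052/14225; mL+mR=-12052/14225 → advance -1; mR−mL=-2052/14225 → turn -1·90°
n=2: pose=(5,-8,S); sL=10/29, sR=25/64; mL=-10/29, mR=-1045/1856; mL+mR=-1685/1856 → advance -1; mR−mL=-405/1856 → turn -1·90°
n=3: pose=(5,-7,W); sL=200/421, sR=200/369; mL=-200/421, mR=-121100/155349; mL+mR=-194900/155349 → advance -1; mR−mL=-47300/155349 → turn -1·90°
n=4: pose=(6,-7,N); sL=20/41, sR=100/241; mL=-20/41, mR=-6510/9881; mL+mR=-11330/9881 → advance -1; mR−mL=-1690/9881 → turn -1·90°
n=5: pose=(6,-8,E); sL=200/569, sR=8/25; mL=-200/569, mR=-7052/14225; mL+mR=-12052/14225 → advance -1; mR−mL=-2052/14225 → turn -1·90°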